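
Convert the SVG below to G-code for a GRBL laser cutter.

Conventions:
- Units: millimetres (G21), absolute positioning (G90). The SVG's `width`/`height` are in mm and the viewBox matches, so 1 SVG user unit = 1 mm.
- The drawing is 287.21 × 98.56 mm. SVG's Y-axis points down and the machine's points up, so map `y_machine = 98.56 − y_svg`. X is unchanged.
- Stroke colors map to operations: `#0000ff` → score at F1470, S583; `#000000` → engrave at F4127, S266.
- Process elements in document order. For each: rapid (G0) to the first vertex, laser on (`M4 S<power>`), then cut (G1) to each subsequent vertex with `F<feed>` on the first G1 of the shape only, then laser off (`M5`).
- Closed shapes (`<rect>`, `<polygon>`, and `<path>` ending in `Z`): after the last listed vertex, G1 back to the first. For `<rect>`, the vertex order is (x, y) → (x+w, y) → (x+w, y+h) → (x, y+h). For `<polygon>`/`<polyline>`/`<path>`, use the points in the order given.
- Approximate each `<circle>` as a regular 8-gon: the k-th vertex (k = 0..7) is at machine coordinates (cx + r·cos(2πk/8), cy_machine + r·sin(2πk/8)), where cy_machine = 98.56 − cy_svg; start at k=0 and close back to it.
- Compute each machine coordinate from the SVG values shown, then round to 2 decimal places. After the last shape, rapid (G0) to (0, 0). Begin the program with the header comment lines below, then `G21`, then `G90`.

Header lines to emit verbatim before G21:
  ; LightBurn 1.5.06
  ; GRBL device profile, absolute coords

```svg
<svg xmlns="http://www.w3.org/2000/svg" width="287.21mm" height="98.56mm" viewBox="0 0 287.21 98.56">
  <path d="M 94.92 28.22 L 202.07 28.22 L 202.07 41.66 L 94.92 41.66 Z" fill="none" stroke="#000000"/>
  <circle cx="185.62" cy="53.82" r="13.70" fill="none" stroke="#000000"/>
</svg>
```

; LightBurn 1.5.06
; GRBL device profile, absolute coords
G21
G90
G0 X94.92 Y70.34
M4 S266
G1 X202.07 Y70.34 F4127
G1 X202.07 Y56.90
G1 X94.92 Y56.90
G1 X94.92 Y70.34
M5
G0 X199.32 Y44.74
M4 S266
G1 X195.31 Y54.43 F4127
G1 X185.62 Y58.44
G1 X175.93 Y54.43
G1 X171.92 Y44.74
G1 X175.93 Y35.05
G1 X185.62 Y31.04
G1 X195.31 Y35.05
G1 X199.32 Y44.74
M5
G0 X0.00 Y0.00

1 u = 1 mm; y_m = 98.56 − y.

[1] `<path>` rectangle, #000000→engrave S266 F4127: (94.92,70.34) → (202.07,70.34) → (202.07,56.90) → (94.92,56.90) → (94.92,70.34) (closed)

[2] `<circle>` circle, #000000→engrave S266 F4127: (199.32,44.74) → (195.31,54.43) → (185.62,58.44) → (175.93,54.43) → (171.92,44.74) → (175.93,35.05) → (185.62,31.04) → (195.31,35.05) → (199.32,44.74) (closed)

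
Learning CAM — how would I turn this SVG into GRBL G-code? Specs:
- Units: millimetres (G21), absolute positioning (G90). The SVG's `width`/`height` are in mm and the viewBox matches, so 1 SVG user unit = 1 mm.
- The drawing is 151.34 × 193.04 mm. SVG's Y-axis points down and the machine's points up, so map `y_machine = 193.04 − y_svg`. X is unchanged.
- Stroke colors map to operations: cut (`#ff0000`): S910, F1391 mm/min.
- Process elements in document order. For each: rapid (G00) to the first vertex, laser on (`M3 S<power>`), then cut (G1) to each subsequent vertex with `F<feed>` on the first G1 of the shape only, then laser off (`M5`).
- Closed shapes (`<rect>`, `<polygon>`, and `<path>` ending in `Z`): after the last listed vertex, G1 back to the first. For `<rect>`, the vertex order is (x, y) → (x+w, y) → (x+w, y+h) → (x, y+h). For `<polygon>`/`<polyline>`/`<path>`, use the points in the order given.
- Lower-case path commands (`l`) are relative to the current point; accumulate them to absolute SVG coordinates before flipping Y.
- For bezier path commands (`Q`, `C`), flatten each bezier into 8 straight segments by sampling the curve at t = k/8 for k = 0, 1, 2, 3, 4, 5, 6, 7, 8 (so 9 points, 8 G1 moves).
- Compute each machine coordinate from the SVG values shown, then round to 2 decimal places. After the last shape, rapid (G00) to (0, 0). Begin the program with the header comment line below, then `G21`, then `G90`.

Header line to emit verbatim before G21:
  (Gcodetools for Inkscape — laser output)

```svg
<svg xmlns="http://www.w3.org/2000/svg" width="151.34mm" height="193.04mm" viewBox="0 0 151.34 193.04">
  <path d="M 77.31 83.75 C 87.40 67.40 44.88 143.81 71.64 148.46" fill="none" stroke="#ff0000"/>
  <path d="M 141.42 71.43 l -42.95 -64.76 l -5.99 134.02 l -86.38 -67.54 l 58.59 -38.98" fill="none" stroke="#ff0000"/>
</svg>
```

1 u = 1 mm; y_m = 193.04 − y.

[1] `<path>` cubic bezier, #ff0000→cut S910 F1391: (77.31,109.29) → (78.87,111.39) → (76.92,106.73) → (72.89,97.23) → (68.22,84.81) → (64.33,71.41) → (62.66,58.95) → (64.61,49.37) → (71.64,44.58)

[2] `<path>` open polyline, #ff0000→cut S910 F1391: (141.42,121.61) → (98.47,186.37) → (92.48,52.35) → (6.10,119.89) → (64.69,158.87)

(Gcodetools for Inkscape — laser output)
G21
G90
G00 X77.31 Y109.29
M3 S910
G1 X78.87 Y111.39 F1391
G1 X76.92 Y106.73
G1 X72.89 Y97.23
G1 X68.22 Y84.81
G1 X64.33 Y71.41
G1 X62.66 Y58.95
G1 X64.61 Y49.37
G1 X71.64 Y44.58
M5
G00 X141.42 Y121.61
M3 S910
G1 X98.47 Y186.37 F1391
G1 X92.48 Y52.35
G1 X6.10 Y119.89
G1 X64.69 Y158.87
M5
G00 X0.00 Y0.00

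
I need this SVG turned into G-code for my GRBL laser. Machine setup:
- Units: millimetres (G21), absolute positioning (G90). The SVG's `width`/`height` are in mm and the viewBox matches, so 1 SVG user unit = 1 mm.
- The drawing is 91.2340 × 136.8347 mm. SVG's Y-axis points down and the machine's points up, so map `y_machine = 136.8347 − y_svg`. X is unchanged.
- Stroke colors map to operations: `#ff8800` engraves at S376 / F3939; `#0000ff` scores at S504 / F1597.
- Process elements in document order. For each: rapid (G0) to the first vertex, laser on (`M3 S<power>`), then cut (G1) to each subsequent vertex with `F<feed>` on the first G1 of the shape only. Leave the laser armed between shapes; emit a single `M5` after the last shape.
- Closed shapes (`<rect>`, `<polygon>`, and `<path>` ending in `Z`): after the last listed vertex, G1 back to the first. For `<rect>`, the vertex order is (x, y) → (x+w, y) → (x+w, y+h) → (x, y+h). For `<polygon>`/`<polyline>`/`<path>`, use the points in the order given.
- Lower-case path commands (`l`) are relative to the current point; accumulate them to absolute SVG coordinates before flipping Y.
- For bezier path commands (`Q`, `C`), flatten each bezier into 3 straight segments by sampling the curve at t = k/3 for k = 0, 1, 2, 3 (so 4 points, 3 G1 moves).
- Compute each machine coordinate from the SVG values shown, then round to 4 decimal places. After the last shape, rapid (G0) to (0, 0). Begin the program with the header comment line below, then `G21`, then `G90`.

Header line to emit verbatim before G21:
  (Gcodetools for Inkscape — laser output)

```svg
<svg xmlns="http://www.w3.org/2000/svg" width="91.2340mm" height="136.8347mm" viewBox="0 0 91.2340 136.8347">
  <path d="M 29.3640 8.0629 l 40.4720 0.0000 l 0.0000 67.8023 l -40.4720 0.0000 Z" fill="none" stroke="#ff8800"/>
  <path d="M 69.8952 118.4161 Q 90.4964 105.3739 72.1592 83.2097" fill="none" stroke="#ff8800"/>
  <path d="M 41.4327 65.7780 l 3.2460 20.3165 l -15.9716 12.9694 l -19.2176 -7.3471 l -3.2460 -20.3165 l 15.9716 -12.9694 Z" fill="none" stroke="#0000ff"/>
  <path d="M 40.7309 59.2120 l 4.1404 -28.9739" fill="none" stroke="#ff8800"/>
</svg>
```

1 u = 1 mm; y_m = 136.8347 − y.

[1] `<path>` rectangle, #ff8800→engrave S376 F3939: (29.3640,128.7718) → (69.8360,128.7718) → (69.8360,60.9695) → (29.3640,60.9695) → (29.3640,128.7718) (closed)

[2] `<path>` quadratic bezier, #ff8800→engrave S376 F3939: (69.8952,18.4186) → (79.3028,28.1270) → (80.0575,39.8624) → (72.1592,53.6250)

[3] `<path>` regular polygon, #0000ff→score S504 F1597: (41.4327,71.0567) → (44.6787,50.7402) → (28.7071,37.7708) → (9.4895,45.1179) → (6.2435,65.4344) → (22.2151,78.4038) → (41.4327,71.0567) (closed)

[4] `<path>` line segment, #ff8800→engrave S376 F3939: (40.7309,77.6227) → (44.8713,106.5966)

(Gcodetools for Inkscape — laser output)
G21
G90
G0 X29.3640 Y128.7718
M3 S376
G1 X69.8360 Y128.7718 F3939
G1 X69.8360 Y60.9695
G1 X29.3640 Y60.9695
G1 X29.3640 Y128.7718
G0 X69.8952 Y18.4186
M3 S376
G1 X79.3028 Y28.1270 F3939
G1 X80.0575 Y39.8624
G1 X72.1592 Y53.6250
G0 X41.4327 Y71.0567
M3 S504
G1 X44.6787 Y50.7402 F1597
G1 X28.7071 Y37.7708
G1 X9.4895 Y45.1179
G1 X6.2435 Y65.4344
G1 X22.2151 Y78.4038
G1 X41.4327 Y71.0567
G0 X40.7309 Y77.6227
M3 S376
G1 X44.8713 Y106.5966 F3939
M5
G0 X0.0000 Y0.0000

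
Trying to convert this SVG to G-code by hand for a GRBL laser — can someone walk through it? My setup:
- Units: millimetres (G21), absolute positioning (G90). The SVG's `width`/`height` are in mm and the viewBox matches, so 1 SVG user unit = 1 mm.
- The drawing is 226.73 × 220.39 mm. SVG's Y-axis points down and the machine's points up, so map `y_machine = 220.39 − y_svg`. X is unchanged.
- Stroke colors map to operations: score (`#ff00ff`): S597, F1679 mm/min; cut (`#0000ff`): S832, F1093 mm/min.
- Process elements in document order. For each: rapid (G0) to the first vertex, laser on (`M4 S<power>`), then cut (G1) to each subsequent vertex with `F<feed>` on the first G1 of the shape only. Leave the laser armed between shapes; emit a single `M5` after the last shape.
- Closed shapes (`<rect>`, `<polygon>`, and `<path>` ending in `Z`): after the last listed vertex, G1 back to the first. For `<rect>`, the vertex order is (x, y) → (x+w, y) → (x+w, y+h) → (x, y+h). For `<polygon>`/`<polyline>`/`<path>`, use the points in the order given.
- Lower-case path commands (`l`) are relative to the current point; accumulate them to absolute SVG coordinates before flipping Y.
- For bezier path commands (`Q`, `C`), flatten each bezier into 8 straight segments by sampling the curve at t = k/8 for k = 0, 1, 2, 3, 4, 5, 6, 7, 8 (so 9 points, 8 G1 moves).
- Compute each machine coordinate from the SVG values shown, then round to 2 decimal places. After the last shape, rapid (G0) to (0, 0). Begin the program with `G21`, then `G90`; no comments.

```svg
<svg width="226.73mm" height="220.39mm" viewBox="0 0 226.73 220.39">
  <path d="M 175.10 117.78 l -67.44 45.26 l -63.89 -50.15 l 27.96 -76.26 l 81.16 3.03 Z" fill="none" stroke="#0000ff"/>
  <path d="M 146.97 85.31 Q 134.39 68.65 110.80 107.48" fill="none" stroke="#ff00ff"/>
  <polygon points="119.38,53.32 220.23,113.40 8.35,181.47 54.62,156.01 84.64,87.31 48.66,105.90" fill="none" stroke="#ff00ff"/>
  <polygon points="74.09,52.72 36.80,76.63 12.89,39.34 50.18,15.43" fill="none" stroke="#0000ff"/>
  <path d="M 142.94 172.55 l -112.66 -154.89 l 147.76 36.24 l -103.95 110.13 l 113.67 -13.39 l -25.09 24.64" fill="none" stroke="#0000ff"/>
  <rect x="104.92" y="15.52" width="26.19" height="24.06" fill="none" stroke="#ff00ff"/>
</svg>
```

G21
G90
G0 X175.10 Y102.61
M4 S832
G1 X107.66 Y57.35 F1093
G1 X43.77 Y107.50
G1 X71.73 Y183.76
G1 X152.89 Y180.73
G1 X175.10 Y102.61
G0 X146.97 Y135.08
M4 S597
G1 X143.65 Y138.38 F1679
G1 X139.99 Y139.94
G1 X135.99 Y139.77
G1 X131.64 Y137.87
G1 X126.94 Y134.23
G1 X121.91 Y128.86
G1 X116.53 Y121.75
G1 X110.80 Y112.91
G0 X119.38 Y167.07
M4 S597
G1 X220.23 Y106.99 F1679
G1 X8.35 Y38.92
G1 X54.62 Y64.38
G1 X84.64 Y133.08
G1 X48.66 Y114.49
G1 X119.38 Y167.07
G0 X74.09 Y167.67
M4 S832
G1 X36.80 Y143.76 F1093
G1 X12.89 Y181.05
G1 X50.18 Y204.96
G1 X74.09 Y167.67
G0 X142.94 Y47.84
M4 S832
G1 X30.28 Y202.73 F1093
G1 X178.04 Y166.49
G1 X74.09 Y56.36
G1 X187.76 Y69.75
G1 X162.67 Y45.11
G0 X104.92 Y204.87
M4 S597
G1 X131.11 Y204.87 F1679
G1 X131.11 Y180.81
G1 X104.92 Y180.81
G1 X104.92 Y204.87
M5
G0 X0.00 Y0.00

Since the viewBox matches the mm dimensions, user units are millimetres directly. The only transform is the Y-flip y_m = 220.39 − y_svg.

Shape 1 is a regular polygon drawn with `<path>`. Its stroke #0000ff means cut at S832, F1093. After flipping Y the toolpath is (175.10,102.61) → (107.66,57.35) → (43.77,107.50) → (71.73,183.76) → (152.89,180.73) → (175.10,102.61), returning to the start.

Shape 2 is a quadratic bezier drawn with `<path>`. Its stroke #ff00ff means score at S597, F1679. After flipping Y the toolpath is (146.97,135.08) → (143.65,138.38) → (139.99,139.94) → (135.99,139.77) → (131.64,137.87) → (126.94,134.23) → (121.91,128.86) → (116.53,121.75) → (110.80,112.91).

Shape 3 is a closed polygon drawn with `<polygon>`. Its stroke #ff00ff means score at S597, F1679. After flipping Y the toolpath is (119.38,167.07) → (220.23,106.99) → (8.35,38.92) → (54.62,64.38) → (84.64,133.08) → (48.66,114.49) → (119.38,167.07), returning to the start.

Shape 4 is a regular polygon drawn with `<polygon>`. Its stroke #0000ff means cut at S832, F1093. After flipping Y the toolpath is (74.09,167.67) → (36.80,143.76) → (12.89,181.05) → (50.18,204.96) → (74.09,167.67), returning to the start.

Shape 5 is a open polyline drawn with `<path>`. Its stroke #0000ff means cut at S832, F1093. After flipping Y the toolpath is (142.94,47.84) → (30.28,202.73) → (178.04,166.49) → (74.09,56.36) → (187.76,69.75) → (162.67,45.11).

Shape 6 is a rectangle drawn with `<rect>`. Its stroke #ff00ff means score at S597, F1679. After flipping Y the toolpath is (104.92,204.87) → (131.11,204.87) → (131.11,180.81) → (104.92,180.81) → (104.92,204.87), returning to the start.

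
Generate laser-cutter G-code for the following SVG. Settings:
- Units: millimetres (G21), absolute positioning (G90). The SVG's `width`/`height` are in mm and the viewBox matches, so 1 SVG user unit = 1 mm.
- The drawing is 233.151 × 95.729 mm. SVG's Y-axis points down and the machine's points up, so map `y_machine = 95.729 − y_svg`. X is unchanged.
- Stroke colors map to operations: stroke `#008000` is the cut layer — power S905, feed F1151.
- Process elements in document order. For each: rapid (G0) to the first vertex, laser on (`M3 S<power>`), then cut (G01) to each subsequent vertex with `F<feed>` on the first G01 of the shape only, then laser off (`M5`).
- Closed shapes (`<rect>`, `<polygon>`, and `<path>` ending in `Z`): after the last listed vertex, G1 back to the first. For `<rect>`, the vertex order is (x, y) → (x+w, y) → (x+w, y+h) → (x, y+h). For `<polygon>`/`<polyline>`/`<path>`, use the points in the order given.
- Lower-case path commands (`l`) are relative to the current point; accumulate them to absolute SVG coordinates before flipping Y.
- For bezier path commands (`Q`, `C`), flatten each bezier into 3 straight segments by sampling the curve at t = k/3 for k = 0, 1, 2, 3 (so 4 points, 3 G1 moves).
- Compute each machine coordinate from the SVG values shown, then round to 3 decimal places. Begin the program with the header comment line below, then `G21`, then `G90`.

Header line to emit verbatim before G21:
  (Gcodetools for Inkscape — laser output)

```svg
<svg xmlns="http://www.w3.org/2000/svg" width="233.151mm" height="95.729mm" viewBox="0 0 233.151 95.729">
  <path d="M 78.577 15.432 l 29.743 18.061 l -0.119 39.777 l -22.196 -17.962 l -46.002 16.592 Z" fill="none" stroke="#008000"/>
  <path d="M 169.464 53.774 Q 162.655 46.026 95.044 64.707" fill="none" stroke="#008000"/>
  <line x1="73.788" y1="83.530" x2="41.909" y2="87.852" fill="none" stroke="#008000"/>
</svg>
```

(Gcodetools for Inkscape — laser output)
G21
G90
G0 X78.577 Y80.297
M3 S905
G01 X108.320 Y62.236 F1151
G01 X108.201 Y22.459
G01 X86.005 Y40.421
G01 X40.003 Y23.829
G01 X78.577 Y80.297
M5
G0 X169.464 Y41.955
M3 S905
G01 X158.169 Y44.184 F1151
G01 X133.362 Y40.539
G01 X95.044 Y31.022
M5
G0 X73.788 Y12.199
M3 S905
G01 X41.909 Y7.877 F1151
M5

1 u = 1 mm; y_m = 95.729 − y.

[1] `<path>` closed polygon, #008000→cut S905 F1151: (78.577,80.297) → (108.320,62.236) → (108.201,22.459) → (86.005,40.421) → (40.003,23.829) → (78.577,80.297) (closed)

[2] `<path>` quadratic bezier, #008000→cut S905 F1151: (169.464,41.955) → (158.169,44.184) → (133.362,40.539) → (95.044,31.022)

[3] `<line>` line segment, #008000→cut S905 F1151: (73.788,12.199) → (41.909,7.877)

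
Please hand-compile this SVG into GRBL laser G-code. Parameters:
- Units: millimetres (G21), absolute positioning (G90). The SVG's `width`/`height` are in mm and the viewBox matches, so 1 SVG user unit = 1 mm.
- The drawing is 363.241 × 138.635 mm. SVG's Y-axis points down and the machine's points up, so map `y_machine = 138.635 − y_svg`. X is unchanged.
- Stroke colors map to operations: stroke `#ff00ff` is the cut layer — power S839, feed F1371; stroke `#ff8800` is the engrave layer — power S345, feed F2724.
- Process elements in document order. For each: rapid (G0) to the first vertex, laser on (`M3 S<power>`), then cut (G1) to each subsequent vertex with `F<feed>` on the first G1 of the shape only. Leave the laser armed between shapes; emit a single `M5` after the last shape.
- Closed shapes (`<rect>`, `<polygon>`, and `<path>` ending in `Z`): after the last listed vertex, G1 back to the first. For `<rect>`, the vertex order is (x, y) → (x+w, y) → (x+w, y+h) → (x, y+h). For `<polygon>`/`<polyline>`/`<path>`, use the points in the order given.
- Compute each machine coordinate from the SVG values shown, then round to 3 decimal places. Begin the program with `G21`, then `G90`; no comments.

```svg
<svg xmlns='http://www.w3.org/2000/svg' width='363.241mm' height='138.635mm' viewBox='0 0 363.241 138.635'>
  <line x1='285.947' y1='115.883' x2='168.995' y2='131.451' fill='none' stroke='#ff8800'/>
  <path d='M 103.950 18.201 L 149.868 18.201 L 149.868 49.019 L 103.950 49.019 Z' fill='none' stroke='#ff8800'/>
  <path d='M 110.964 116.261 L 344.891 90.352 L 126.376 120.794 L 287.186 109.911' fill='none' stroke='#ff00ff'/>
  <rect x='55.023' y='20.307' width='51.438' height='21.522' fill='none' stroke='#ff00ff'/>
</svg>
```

Since the viewBox matches the mm dimensions, user units are millimetres directly. The only transform is the Y-flip y_m = 138.635 − y_svg.

Shape 1 is a line segment drawn with `<line>`. Its stroke #ff8800 means engrave at S345, F2724. After flipping Y the toolpath is (285.947,22.752) → (168.995,7.184).

Shape 2 is a rectangle drawn with `<path>`. Its stroke #ff8800 means engrave at S345, F2724. After flipping Y the toolpath is (103.950,120.434) → (149.868,120.434) → (149.868,89.616) → (103.950,89.616) → (103.950,120.434), returning to the start.

Shape 3 is a open polyline drawn with `<path>`. Its stroke #ff00ff means cut at S839, F1371. After flipping Y the toolpath is (110.964,22.374) → (344.891,48.283) → (126.376,17.841) → (287.186,28.724).

Shape 4 is a rectangle drawn with `<rect>`. Its stroke #ff00ff means cut at S839, F1371. After flipping Y the toolpath is (55.023,118.328) → (106.461,118.328) → (106.461,96.806) → (55.023,96.806) → (55.023,118.328), returning to the start.

G21
G90
G0 X285.947 Y22.752
M3 S345
G1 X168.995 Y7.184 F2724
G0 X103.950 Y120.434
M3 S345
G1 X149.868 Y120.434 F2724
G1 X149.868 Y89.616
G1 X103.950 Y89.616
G1 X103.950 Y120.434
G0 X110.964 Y22.374
M3 S839
G1 X344.891 Y48.283 F1371
G1 X126.376 Y17.841
G1 X287.186 Y28.724
G0 X55.023 Y118.328
M3 S839
G1 X106.461 Y118.328 F1371
G1 X106.461 Y96.806
G1 X55.023 Y96.806
G1 X55.023 Y118.328
M5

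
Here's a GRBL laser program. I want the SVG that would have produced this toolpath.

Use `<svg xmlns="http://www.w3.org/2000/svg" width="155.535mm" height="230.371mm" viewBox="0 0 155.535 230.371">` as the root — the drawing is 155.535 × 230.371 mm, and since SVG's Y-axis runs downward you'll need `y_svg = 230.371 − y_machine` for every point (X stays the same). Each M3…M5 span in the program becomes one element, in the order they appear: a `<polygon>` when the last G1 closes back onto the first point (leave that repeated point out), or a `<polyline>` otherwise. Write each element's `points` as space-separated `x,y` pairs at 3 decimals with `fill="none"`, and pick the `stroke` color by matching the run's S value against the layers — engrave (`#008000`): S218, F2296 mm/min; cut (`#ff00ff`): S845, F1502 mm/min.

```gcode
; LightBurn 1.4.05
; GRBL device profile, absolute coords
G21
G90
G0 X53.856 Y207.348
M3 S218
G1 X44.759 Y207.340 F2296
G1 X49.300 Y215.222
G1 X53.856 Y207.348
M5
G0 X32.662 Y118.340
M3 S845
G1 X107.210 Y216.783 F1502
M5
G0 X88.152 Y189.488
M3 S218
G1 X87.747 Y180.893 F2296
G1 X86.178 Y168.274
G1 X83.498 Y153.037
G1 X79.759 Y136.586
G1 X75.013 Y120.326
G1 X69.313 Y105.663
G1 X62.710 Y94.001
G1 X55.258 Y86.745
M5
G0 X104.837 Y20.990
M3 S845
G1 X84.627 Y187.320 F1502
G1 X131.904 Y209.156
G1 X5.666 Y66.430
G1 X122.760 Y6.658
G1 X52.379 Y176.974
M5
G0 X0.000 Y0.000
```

Each laser-on run becomes one SVG element. Flip Y back into SVG space with y_svg = 230.371 − y_machine.

Run 1: the run's S218 means `#008000` (engrave). The run returns to its start, so emit a `<polygon>` with points (Y-flipped): 53.856,23.023 44.759,23.031 49.300,15.149.

Run 2: power S845 maps to stroke `#ff00ff` (cut). The run is open, so emit a `<polyline>` with points (Y-flipped): 32.662,112.031 107.210,13.588.

Run 3: power S218 maps to stroke `#008000` (engrave). The run is open, so emit a `<polyline>` with points (Y-flipped): 88.152,40.883 87.747,49.478 86.178,62.097 83.498,77.334 79.759,93.785 75.013,110.045 69.313,124.708 62.710,136.370 55.258,143.626.

Run 4: the run's S845 means `#ff00ff` (cut). The run is open, so emit a `<polyline>` with points (Y-flipped): 104.837,209.381 84.627,43.051 131.904,21.215 5.666,163.941 122.760,223.713 52.379,53.397.

<svg xmlns="http://www.w3.org/2000/svg" width="155.535mm" height="230.371mm" viewBox="0 0 155.535 230.371">
  <polygon points="53.856,23.023 44.759,23.031 49.300,15.149" fill="none" stroke="#008000"/>
  <polyline points="32.662,112.031 107.210,13.588" fill="none" stroke="#ff00ff"/>
  <polyline points="88.152,40.883 87.747,49.478 86.178,62.097 83.498,77.334 79.759,93.785 75.013,110.045 69.313,124.708 62.710,136.370 55.258,143.626" fill="none" stroke="#008000"/>
  <polyline points="104.837,209.381 84.627,43.051 131.904,21.215 5.666,163.941 122.760,223.713 52.379,53.397" fill="none" stroke="#ff00ff"/>
</svg>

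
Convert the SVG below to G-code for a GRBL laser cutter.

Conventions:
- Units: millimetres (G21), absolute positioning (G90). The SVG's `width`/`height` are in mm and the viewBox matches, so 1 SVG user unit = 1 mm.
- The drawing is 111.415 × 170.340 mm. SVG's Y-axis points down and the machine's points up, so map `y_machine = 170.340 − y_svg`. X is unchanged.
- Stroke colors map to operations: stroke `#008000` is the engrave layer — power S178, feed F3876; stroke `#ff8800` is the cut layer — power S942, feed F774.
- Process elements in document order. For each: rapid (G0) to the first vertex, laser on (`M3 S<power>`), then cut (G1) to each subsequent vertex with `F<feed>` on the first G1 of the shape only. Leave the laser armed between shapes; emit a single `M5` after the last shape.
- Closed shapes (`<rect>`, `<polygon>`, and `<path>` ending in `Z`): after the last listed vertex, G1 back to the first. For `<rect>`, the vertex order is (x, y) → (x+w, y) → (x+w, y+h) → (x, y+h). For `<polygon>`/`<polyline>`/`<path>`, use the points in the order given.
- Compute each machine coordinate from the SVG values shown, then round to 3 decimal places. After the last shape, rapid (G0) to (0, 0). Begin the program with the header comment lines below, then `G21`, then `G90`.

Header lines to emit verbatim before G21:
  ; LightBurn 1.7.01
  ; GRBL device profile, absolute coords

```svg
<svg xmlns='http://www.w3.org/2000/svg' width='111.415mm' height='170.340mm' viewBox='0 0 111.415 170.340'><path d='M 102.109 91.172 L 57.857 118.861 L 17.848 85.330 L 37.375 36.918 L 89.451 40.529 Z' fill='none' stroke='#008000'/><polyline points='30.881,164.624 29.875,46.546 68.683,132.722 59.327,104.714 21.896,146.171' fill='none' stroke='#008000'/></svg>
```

viewBox `0 0 111.415 170.340` with mm width/height → 1 unit = 1 mm. Flip: y_m = 170.340 − y_svg.

**Shape 1** — `<path>` regular polygon, stroke `#008000` → engrave (S178, F3876). Machine vertices: (102.109,79.168) → (57.857,51.479) → (17.848,85.010) → (37.375,133.422) → (89.451,129.811) → (102.109,79.168). Closed: final G1 returns to the first vertex.

**Shape 2** — `<polyline>` open polyline, stroke `#008000` → engrave (S178, F3876). Machine vertices: (30.881,5.716) → (29.875,123.794) → (68.683,37.618) → (59.327,65.626) → (21.896,24.169). Open path.

; LightBurn 1.7.01
; GRBL device profile, absolute coords
G21
G90
G0 X102.109 Y79.168
M3 S178
G1 X57.857 Y51.479 F3876
G1 X17.848 Y85.010
G1 X37.375 Y133.422
G1 X89.451 Y129.811
G1 X102.109 Y79.168
G0 X30.881 Y5.716
M3 S178
G1 X29.875 Y123.794 F3876
G1 X68.683 Y37.618
G1 X59.327 Y65.626
G1 X21.896 Y24.169
M5
G0 X0.000 Y0.000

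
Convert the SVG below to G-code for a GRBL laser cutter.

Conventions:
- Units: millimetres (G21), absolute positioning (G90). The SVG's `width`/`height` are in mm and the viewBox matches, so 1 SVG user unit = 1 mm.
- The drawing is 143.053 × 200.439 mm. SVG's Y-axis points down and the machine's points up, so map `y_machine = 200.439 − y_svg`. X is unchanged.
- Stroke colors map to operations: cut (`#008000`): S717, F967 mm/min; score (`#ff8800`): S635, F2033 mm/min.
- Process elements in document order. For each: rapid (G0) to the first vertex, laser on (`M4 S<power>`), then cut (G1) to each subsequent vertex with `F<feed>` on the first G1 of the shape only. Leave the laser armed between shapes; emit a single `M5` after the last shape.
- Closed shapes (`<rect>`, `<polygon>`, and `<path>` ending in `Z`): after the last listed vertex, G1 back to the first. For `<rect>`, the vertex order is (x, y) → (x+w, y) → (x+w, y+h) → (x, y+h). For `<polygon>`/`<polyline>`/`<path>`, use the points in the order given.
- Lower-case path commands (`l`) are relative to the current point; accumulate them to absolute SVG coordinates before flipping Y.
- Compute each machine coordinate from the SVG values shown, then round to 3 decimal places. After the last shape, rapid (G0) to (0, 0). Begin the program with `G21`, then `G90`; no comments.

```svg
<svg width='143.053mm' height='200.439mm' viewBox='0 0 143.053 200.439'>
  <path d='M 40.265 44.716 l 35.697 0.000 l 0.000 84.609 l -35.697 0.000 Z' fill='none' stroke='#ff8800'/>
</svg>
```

1 u = 1 mm; y_m = 200.439 − y.

[1] `<path>` rectangle, #ff8800→score S635 F2033: (40.265,155.723) → (75.962,155.723) → (75.962,71.114) → (40.265,71.114) → (40.265,155.723) (closed)

G21
G90
G0 X40.265 Y155.723
M4 S635
G1 X75.962 Y155.723 F2033
G1 X75.962 Y71.114
G1 X40.265 Y71.114
G1 X40.265 Y155.723
M5
G0 X0.000 Y0.000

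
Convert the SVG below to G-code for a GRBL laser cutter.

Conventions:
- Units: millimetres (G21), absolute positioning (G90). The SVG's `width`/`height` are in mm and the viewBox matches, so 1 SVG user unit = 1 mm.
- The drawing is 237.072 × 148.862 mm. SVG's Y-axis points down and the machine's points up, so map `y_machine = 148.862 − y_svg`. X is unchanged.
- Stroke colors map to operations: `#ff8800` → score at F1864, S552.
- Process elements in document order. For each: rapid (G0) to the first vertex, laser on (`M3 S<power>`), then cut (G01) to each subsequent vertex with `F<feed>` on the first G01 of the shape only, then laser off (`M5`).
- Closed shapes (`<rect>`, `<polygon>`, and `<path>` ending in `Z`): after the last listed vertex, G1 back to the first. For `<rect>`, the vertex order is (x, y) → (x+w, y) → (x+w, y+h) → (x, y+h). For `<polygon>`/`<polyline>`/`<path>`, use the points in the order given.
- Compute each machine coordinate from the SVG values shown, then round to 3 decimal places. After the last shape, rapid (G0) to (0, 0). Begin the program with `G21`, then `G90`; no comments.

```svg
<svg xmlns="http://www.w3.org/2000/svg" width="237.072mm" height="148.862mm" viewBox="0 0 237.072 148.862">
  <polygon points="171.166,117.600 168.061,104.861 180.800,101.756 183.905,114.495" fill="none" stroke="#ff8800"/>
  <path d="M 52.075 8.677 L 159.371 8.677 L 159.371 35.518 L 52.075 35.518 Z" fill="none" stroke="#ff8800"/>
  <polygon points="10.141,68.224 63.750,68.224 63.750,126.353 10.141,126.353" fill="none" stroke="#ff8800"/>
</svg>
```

Since the viewBox matches the mm dimensions, user units are millimetres directly. The only transform is the Y-flip y_m = 148.862 − y_svg.

Shape 1 is a regular polygon drawn with `<polygon>`. Its stroke #ff8800 means score at S552, F1864. After flipping Y the toolpath is (171.166,31.262) → (168.061,44.001) → (180.800,47.106) → (183.905,34.367) → (171.166,31.262), returning to the start.

Shape 2 is a rectangle drawn with `<path>`. Its stroke #ff8800 means score at S552, F1864. After flipping Y the toolpath is (52.075,140.185) → (159.371,140.185) → (159.371,113.344) → (52.075,113.344) → (52.075,140.185), returning to the start.

Shape 3 is a rectangle drawn with `<polygon>`. Its stroke #ff8800 means score at S552, F1864. After flipping Y the toolpath is (10.141,80.638) → (63.750,80.638) → (63.750,22.509) → (10.141,22.509) → (10.141,80.638), returning to the start.

G21
G90
G0 X171.166 Y31.262
M3 S552
G01 X168.061 Y44.001 F1864
G01 X180.800 Y47.106
G01 X183.905 Y34.367
G01 X171.166 Y31.262
M5
G0 X52.075 Y140.185
M3 S552
G01 X159.371 Y140.185 F1864
G01 X159.371 Y113.344
G01 X52.075 Y113.344
G01 X52.075 Y140.185
M5
G0 X10.141 Y80.638
M3 S552
G01 X63.750 Y80.638 F1864
G01 X63.750 Y22.509
G01 X10.141 Y22.509
G01 X10.141 Y80.638
M5
G0 X0.000 Y0.000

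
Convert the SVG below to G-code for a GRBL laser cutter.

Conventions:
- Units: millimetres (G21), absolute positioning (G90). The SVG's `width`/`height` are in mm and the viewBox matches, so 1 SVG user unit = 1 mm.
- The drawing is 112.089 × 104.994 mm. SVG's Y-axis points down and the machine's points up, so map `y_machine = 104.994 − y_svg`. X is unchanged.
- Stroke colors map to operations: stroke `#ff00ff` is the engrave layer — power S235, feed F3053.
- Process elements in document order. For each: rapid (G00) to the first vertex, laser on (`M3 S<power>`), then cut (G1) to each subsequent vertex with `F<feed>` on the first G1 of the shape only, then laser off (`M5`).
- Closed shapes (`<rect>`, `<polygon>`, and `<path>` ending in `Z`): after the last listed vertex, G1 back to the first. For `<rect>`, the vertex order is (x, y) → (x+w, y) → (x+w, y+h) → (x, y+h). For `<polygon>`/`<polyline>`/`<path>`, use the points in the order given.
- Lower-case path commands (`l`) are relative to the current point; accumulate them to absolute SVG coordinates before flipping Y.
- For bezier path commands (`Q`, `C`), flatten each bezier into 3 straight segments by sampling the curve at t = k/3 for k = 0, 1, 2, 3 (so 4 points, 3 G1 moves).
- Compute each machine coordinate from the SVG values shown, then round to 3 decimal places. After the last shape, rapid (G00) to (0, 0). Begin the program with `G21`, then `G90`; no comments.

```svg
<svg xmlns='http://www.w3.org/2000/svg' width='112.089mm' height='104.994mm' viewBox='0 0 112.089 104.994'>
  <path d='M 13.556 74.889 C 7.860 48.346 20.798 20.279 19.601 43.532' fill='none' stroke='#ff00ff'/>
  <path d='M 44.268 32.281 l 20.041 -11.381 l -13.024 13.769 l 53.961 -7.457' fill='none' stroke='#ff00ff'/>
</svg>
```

G21
G90
G00 X13.556 Y30.105
M3 S235
G1 X12.858 Y55.199 F3053
G1 X17.300 Y69.566
G1 X19.601 Y61.462
M5
G00 X44.268 Y72.713
M3 S235
G1 X64.309 Y84.094 F3053
G1 X51.285 Y70.325
G1 X105.246 Y77.782
M5
G00 X0.000 Y0.000

1 u = 1 mm; y_m = 104.994 − y.

[1] `<path>` cubic bezier, #ff00ff→engrave S235 F3053: (13.556,30.105) → (12.858,55.199) → (17.300,69.566) → (19.601,61.462)

[2] `<path>` open polyline, #ff00ff→engrave S235 F3053: (44.268,72.713) → (64.309,84.094) → (51.285,70.325) → (105.246,77.782)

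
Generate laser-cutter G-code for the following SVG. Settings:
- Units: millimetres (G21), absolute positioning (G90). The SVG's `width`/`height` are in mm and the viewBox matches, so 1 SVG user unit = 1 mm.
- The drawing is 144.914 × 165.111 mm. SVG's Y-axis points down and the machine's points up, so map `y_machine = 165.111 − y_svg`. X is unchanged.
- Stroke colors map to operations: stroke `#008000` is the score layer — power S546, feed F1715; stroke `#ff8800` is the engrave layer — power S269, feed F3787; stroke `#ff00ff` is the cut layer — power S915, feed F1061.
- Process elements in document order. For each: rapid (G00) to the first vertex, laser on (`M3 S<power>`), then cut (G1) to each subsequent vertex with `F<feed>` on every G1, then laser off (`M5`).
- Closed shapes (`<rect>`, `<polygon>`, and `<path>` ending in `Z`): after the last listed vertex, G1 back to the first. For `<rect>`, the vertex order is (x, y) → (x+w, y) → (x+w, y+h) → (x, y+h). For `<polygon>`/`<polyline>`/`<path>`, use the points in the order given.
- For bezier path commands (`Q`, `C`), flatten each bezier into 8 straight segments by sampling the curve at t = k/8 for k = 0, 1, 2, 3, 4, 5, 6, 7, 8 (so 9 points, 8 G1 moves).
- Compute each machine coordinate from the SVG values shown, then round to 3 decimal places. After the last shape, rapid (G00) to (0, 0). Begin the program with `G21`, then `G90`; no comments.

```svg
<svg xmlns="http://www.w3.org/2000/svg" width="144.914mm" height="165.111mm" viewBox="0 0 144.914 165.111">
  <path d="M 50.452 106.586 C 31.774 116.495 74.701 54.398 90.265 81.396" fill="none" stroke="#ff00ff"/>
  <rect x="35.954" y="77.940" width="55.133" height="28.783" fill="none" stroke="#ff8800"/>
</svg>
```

1 u = 1 mm; y_m = 165.111 − y.

[1] `<path>` cubic bezier, #ff00ff→cut S915 F1061: (50.452,58.525) → (46.162,57.870) → (46.604,62.077) → (50.737,69.259) → (57.518,77.528) → (65.903,84.996) → (74.852,89.775) → (83.320,89.978) → (90.265,83.715)

[2] `<rect>` rectangle, #ff8800→engrave S269 F3787: (35.954,87.171) → (91.087,87.171) → (91.087,58.388) → (35.954,58.388) → (35.954,87.171) (closed)

G21
G90
G00 X50.452 Y58.525
M3 S915
G1 X46.162 Y57.870 F1061
G1 X46.604 Y62.077 F1061
G1 X50.737 Y69.259 F1061
G1 X57.518 Y77.528 F1061
G1 X65.903 Y84.996 F1061
G1 X74.852 Y89.775 F1061
G1 X83.320 Y89.978 F1061
G1 X90.265 Y83.715 F1061
M5
G00 X35.954 Y87.171
M3 S269
G1 X91.087 Y87.171 F3787
G1 X91.087 Y58.388 F3787
G1 X35.954 Y58.388 F3787
G1 X35.954 Y87.171 F3787
M5
G00 X0.000 Y0.000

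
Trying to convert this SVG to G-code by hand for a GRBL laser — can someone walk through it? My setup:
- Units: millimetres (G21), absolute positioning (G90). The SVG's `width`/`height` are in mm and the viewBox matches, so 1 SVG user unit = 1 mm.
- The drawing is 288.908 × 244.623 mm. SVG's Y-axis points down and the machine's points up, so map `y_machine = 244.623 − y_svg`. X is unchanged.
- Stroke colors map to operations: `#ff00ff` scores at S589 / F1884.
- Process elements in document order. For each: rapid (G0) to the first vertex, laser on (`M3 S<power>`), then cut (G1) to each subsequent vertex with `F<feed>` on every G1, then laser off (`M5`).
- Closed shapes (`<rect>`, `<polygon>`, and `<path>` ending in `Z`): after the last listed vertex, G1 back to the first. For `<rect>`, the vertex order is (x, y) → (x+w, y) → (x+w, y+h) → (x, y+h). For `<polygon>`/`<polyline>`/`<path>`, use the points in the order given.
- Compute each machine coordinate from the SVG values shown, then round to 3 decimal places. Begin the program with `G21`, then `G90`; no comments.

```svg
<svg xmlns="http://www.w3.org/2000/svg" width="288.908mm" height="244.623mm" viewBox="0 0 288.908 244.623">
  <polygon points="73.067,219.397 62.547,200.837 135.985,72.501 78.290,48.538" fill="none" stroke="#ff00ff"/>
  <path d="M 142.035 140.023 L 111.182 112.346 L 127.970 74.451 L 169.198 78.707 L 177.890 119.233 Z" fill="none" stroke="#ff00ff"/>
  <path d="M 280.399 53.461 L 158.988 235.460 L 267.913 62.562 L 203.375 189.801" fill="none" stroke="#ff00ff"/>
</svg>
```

G21
G90
G0 X73.067 Y25.226
M3 S589
G1 X62.547 Y43.786 F1884
G1 X135.985 Y172.122 F1884
G1 X78.290 Y196.085 F1884
G1 X73.067 Y25.226 F1884
M5
G0 X142.035 Y104.600
M3 S589
G1 X111.182 Y132.277 F1884
G1 X127.970 Y170.172 F1884
G1 X169.198 Y165.916 F1884
G1 X177.890 Y125.390 F1884
G1 X142.035 Y104.600 F1884
M5
G0 X280.399 Y191.162
M3 S589
G1 X158.988 Y9.163 F1884
G1 X267.913 Y182.061 F1884
G1 X203.375 Y54.822 F1884
M5

1 u = 1 mm; y_m = 244.623 − y.

[1] `<polygon>` closed polygon, #ff00ff→score S589 F1884: (73.067,25.226) → (62.547,43.786) → (135.985,172.122) → (78.290,196.085) → (73.067,25.226) (closed)

[2] `<path>` regular polygon, #ff00ff→score S589 F1884: (142.035,104.600) → (111.182,132.277) → (127.970,170.172) → (169.198,165.916) → (177.890,125.390) → (142.035,104.600) (closed)

[3] `<path>` open polyline, #ff00ff→score S589 F1884: (280.399,191.162) → (158.988,9.163) → (267.913,182.061) → (203.375,54.822)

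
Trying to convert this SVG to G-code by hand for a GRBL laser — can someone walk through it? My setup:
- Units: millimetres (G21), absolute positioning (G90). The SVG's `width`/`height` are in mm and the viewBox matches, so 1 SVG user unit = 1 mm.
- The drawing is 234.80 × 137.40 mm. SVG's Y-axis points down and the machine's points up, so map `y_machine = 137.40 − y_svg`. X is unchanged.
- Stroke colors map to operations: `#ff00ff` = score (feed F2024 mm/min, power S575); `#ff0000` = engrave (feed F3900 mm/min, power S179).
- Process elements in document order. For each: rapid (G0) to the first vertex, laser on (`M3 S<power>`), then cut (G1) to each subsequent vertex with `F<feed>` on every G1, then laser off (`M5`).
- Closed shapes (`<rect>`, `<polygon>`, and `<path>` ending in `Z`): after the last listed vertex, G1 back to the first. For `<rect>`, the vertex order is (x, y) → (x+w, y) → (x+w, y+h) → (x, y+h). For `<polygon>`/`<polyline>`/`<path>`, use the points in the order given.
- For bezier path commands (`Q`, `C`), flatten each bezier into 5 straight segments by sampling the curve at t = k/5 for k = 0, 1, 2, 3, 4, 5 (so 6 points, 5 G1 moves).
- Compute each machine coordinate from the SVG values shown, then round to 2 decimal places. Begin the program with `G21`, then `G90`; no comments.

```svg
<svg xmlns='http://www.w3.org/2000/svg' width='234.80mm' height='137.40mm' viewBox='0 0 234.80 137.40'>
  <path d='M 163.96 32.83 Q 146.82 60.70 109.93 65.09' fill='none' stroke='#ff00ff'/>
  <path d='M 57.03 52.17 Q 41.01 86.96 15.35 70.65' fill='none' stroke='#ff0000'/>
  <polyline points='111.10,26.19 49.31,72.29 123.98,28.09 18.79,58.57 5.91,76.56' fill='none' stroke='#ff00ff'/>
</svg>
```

G21
G90
G0 X163.96 Y104.57
M3 S575
G1 X156.31 Y94.36 F2024
G1 X147.09 Y86.03 F2024
G1 X136.28 Y79.58 F2024
G1 X123.90 Y75.01 F2024
G1 X109.93 Y72.31 F2024
M5
G0 X57.03 Y85.23
M3 S179
G1 X50.24 Y73.36 F3900
G1 X42.67 Y65.57 F3900
G1 X34.34 Y61.88 F3900
G1 X25.23 Y62.27 F3900
G1 X15.35 Y66.75 F3900
M5
G0 X111.10 Y111.21
M3 S575
G1 X49.31 Y65.11 F2024
G1 X123.98 Y109.31 F2024
G1 X18.79 Y78.83 F2024
G1 X5.91 Y60.84 F2024
M5

Since the viewBox matches the mm dimensions, user units are millimetres directly. The only transform is the Y-flip y_m = 137.40 − y_svg.

Shape 1 is a quadratic bezier drawn with `<path>`. Its stroke #ff00ff means score at S575, F2024. After flipping Y the toolpath is (163.96,104.57) → (156.31,94.36) → (147.09,86.03) → (136.28,79.58) → (123.90,75.01) → (109.93,72.31).

Shape 2 is a quadratic bezier drawn with `<path>`. Its stroke #ff0000 means engrave at S179, F3900. After flipping Y the toolpath is (57.03,85.23) → (50.24,73.36) → (42.67,65.57) → (34.34,61.88) → (25.23,62.27) → (15.35,66.75).

Shape 3 is a open polyline drawn with `<polyline>`. Its stroke #ff00ff means score at S575, F2024. After flipping Y the toolpath is (111.10,111.21) → (49.31,65.11) → (123.98,109.31) → (18.79,78.83) → (5.91,60.84).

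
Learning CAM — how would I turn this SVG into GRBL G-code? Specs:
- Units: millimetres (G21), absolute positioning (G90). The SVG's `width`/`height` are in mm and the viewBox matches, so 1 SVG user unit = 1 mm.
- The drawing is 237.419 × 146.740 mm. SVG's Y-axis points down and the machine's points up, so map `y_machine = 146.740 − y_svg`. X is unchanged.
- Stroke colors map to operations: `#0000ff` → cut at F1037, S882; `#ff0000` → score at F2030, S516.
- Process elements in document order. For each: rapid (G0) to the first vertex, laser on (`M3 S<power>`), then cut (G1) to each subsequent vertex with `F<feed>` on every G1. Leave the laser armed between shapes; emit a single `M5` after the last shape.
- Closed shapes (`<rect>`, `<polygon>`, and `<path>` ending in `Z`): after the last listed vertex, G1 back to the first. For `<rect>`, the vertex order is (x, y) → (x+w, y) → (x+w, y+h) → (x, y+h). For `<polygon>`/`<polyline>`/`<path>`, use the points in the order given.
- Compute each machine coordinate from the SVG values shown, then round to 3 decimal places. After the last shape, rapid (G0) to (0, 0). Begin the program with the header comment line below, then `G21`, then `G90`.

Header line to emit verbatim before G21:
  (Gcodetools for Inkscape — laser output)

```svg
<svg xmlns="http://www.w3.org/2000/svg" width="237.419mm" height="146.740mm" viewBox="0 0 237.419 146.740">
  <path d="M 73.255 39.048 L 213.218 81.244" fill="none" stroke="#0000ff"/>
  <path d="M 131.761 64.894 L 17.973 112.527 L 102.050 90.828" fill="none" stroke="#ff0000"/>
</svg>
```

1 u = 1 mm; y_m = 146.740 − y.

[1] `<path>` line segment, #0000ff→cut S882 F1037: (73.255,107.692) → (213.218,65.496)

[2] `<path>` open polyline, #ff0000→score S516 F2030: (131.761,81.846) → (17.973,34.213) → (102.050,55.912)

(Gcodetools for Inkscape — laser output)
G21
G90
G0 X73.255 Y107.692
M3 S882
G1 X213.218 Y65.496 F1037
G0 X131.761 Y81.846
M3 S516
G1 X17.973 Y34.213 F2030
G1 X102.050 Y55.912 F2030
M5
G0 X0.000 Y0.000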